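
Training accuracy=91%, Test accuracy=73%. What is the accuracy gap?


Gap = train_accuracy - test_accuracy
= 91 - 73
= 18%
This gap suggests the model is overfitting.

18


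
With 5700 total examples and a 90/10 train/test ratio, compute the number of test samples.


Train samples = 5700 * 90% = 5130
Test samples = 5700 - 5130
= 570

570


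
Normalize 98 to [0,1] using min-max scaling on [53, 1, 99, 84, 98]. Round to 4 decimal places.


Min = 1, Max = 99
Range = 99 - 1 = 98
Scaled = (x - min) / (max - min)
= (98 - 1) / 98
= 97 / 98
= 0.9898

0.9898


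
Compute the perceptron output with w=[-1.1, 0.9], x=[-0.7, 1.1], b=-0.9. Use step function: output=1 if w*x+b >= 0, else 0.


z = w . x + b
= -1.1*-0.7 + 0.9*1.1 + -0.9
= 0.77 + 0.99 + -0.9
= 1.76 + -0.9
= 0.86
Since z = 0.86 >= 0, output = 1

1


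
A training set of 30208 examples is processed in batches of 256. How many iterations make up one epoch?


Iterations per epoch = dataset_size / batch_size
= 30208 / 256
= 118

118


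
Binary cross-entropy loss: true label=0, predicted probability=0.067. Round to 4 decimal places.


For y=0: Loss = -log(1-p)
= -log(1 - 0.067)
= -log(0.933)
= -(-0.0694)
= 0.0694

0.0694


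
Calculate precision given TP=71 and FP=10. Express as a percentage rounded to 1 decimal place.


Precision = TP / (TP + FP) * 100
= 71 / (71 + 10)
= 71 / 81
= 0.8765
= 87.7%

87.7


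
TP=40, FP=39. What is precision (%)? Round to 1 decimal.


Precision = TP / (TP + FP) * 100
= 40 / (40 + 39)
= 40 / 79
= 0.5063
= 50.6%

50.6


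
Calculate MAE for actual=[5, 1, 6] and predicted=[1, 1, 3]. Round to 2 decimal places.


Absolute errors: [4, 0, 3]
Sum of absolute errors = 7
MAE = 7 / 3 = 2.33

2.33


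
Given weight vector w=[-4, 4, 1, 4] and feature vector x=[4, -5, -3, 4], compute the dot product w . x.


Element-wise products:
-4 * 4 = -16
4 * -5 = -20
1 * -3 = -3
4 * 4 = 16
Sum = -16 + -20 + -3 + 16
= -23

-23


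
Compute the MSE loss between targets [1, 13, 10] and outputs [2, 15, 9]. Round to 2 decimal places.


Differences: [-1, -2, 1]
Squared errors: [1, 4, 1]
Sum of squared errors = 6
MSE = 6 / 3 = 2.00

2.00


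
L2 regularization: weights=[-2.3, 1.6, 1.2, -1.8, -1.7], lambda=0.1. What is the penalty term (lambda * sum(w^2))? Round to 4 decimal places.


Squaring each weight:
(-2.3)^2 = 5.29
1.6^2 = 2.56
1.2^2 = 1.44
(-1.8)^2 = 3.24
(-1.7)^2 = 2.89
Sum of squares = 15.42
Penalty = 0.1 * 15.42 = 1.5420

1.5420


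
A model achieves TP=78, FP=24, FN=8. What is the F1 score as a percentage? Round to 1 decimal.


Precision = TP / (TP + FP) = 78 / 102 = 0.7647
Recall = TP / (TP + FN) = 78 / 86 = 0.907
F1 = 2 * P * R / (P + R)
= 2 * 0.7647 * 0.907 / (0.7647 + 0.907)
= 1.3871 / 1.6717
= 0.8298
As percentage: 83.0%

83.0


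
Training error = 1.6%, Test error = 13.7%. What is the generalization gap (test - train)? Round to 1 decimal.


Generalization gap = test_error - train_error
= 13.7 - 1.6
= 12.1%
A large gap suggests overfitting.

12.1


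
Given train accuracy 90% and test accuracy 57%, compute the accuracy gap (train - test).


Gap = train_accuracy - test_accuracy
= 90 - 57
= 33%
This large gap strongly indicates overfitting.

33


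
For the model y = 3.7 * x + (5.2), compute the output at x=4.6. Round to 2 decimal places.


y = 3.7 * 4.6 + (5.2)
= 17.02 + (5.2)
= 22.22

22.22


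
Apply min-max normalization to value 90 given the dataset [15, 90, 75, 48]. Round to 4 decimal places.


Min = 15, Max = 90
Range = 90 - 15 = 75
Scaled = (x - min) / (max - min)
= (90 - 15) / 75
= 75 / 75
= 1.0000

1.0000


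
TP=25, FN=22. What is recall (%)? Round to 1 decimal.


Recall = TP / (TP + FN) * 100
= 25 / (25 + 22)
= 25 / 47
= 0.5319
= 53.2%

53.2


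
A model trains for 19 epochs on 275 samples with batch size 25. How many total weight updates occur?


Iterations per epoch = 275 / 25 = 11
Total updates = iterations_per_epoch * epochs
= 11 * 19
= 209

209


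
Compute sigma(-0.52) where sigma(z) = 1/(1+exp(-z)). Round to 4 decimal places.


sigmoid(z) = 1 / (1 + exp(-z))
exp(-(-0.52)) = exp(0.52) = 1.682
1 + 1.682 = 2.682
1 / 2.682 = 0.3729

0.3729


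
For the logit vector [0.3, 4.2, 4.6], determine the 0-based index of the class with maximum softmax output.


Softmax is a monotonic transformation, so it preserves the argmax.
We need to find the index of the maximum logit.
Index 0: 0.3
Index 1: 4.2
Index 2: 4.6
Maximum logit = 4.6 at index 2

2


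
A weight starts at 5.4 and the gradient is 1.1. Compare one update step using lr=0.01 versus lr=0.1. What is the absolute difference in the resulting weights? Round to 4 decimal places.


With lr=0.01: w_new = 5.4 - 0.01 * 1.1 = 5.389
With lr=0.1: w_new = 5.4 - 0.1 * 1.1 = 5.29
Absolute difference = |5.389 - 5.29|
= 0.0990

0.0990


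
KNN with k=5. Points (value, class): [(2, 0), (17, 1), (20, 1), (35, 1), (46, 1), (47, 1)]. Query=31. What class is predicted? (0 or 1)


Distances from query 31:
Point 35 (class 1): distance = 4
Point 20 (class 1): distance = 11
Point 17 (class 1): distance = 14
Point 46 (class 1): distance = 15
Point 47 (class 1): distance = 16
K=5 nearest neighbors: classes = [1, 1, 1, 1, 1]
Votes for class 1: 5 / 5
Majority vote => class 1

1


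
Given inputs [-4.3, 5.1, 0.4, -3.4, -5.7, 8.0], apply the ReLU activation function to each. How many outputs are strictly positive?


ReLU(x) = max(0, x) for each element:
ReLU(-4.3) = 0
ReLU(5.1) = 5.1
ReLU(0.4) = 0.4
ReLU(-3.4) = 0
ReLU(-5.7) = 0
ReLU(8.0) = 8.0
Active neurons (>0): 3

3


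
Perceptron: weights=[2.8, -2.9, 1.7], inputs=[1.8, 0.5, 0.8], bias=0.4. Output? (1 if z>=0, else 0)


z = w . x + b
= 2.8*1.8 + -2.9*0.5 + 1.7*0.8 + 0.4
= 5.04 + -1.45 + 1.36 + 0.4
= 4.95 + 0.4
= 5.35
Since z = 5.35 >= 0, output = 1

1


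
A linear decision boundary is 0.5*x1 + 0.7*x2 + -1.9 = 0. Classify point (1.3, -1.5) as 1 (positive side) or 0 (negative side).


Compute 0.5 * 1.3 + 0.7 * -1.5 + -1.9
= 0.65 + -1.05 + -1.9
= -2.3
Since -2.3 < 0, the point is on the negative side.

0


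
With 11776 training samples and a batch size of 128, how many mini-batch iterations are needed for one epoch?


Iterations per epoch = dataset_size / batch_size
= 11776 / 128
= 92

92


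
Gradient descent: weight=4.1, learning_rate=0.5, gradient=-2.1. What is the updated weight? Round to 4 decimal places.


w_new = w_old - lr * gradient
= 4.1 - 0.5 * -2.1
= 4.1 - (-1.05)
= 5.1500

5.1500


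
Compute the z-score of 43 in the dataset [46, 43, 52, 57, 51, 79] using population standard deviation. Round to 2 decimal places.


Mean = (46 + 43 + 52 + 57 + 51 + 79) / 6 = 54.6667
Variance = sum((x_i - mean)^2) / n = 138.2222
Std = sqrt(138.2222) = 11.7568
Z = (x - mean) / std
= (43 - 54.6667) / 11.7568
= -11.6667 / 11.7568
= -0.99

-0.99


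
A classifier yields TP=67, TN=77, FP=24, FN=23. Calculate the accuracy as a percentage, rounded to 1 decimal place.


Accuracy = (TP + TN) / (TP + TN + FP + FN) * 100
= (67 + 77) / (67 + 77 + 24 + 23)
= 144 / 191
= 0.7539
= 75.4%

75.4


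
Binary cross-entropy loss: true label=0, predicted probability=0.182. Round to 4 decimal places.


For y=0: Loss = -log(1-p)
= -log(1 - 0.182)
= -log(0.818)
= -(-0.2009)
= 0.2009

0.2009


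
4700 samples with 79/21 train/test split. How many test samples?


Train samples = 4700 * 79% = 3713
Test samples = 4700 - 3713
= 987

987


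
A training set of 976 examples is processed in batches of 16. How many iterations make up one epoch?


Iterations per epoch = dataset_size / batch_size
= 976 / 16
= 61

61


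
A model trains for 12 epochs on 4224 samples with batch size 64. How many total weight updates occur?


Iterations per epoch = 4224 / 64 = 66
Total updates = iterations_per_epoch * epochs
= 66 * 12
= 792

792


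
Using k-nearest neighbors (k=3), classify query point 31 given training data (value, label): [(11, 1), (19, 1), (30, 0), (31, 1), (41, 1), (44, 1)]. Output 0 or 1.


Distances from query 31:
Point 31 (class 1): distance = 0
Point 30 (class 0): distance = 1
Point 41 (class 1): distance = 10
K=3 nearest neighbors: classes = [1, 0, 1]
Votes for class 1: 2 / 3
Majority vote => class 1

1


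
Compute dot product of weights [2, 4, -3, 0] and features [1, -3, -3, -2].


Element-wise products:
2 * 1 = 2
4 * -3 = -12
-3 * -3 = 9
0 * -2 = 0
Sum = 2 + -12 + 9 + 0
= -1

-1


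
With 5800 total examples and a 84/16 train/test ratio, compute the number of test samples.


Train samples = 5800 * 84% = 4872
Test samples = 5800 - 4872
= 928

928


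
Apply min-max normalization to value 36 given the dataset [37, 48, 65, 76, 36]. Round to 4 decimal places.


Min = 36, Max = 76
Range = 76 - 36 = 40
Scaled = (x - min) / (max - min)
= (36 - 36) / 40
= 0 / 40
= 0.0000

0.0000


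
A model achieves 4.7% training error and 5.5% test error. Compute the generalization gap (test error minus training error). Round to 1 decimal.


Generalization gap = test_error - train_error
= 5.5 - 4.7
= 0.8%
A small gap suggests good generalization.

0.8


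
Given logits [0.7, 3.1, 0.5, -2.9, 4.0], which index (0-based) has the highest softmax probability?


Softmax is a monotonic transformation, so it preserves the argmax.
We need to find the index of the maximum logit.
Index 0: 0.7
Index 1: 3.1
Index 2: 0.5
Index 3: -2.9
Index 4: 4.0
Maximum logit = 4.0 at index 4

4


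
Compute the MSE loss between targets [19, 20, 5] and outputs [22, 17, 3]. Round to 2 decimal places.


Differences: [-3, 3, 2]
Squared errors: [9, 9, 4]
Sum of squared errors = 22
MSE = 22 / 3 = 7.33

7.33


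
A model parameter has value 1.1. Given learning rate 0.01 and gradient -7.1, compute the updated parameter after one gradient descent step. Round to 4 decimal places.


w_new = w_old - lr * gradient
= 1.1 - 0.01 * -7.1
= 1.1 - (-0.071)
= 1.1710

1.1710


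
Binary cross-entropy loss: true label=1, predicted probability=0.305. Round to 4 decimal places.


For y=1: Loss = -log(p)
= -log(0.305)
= -(-1.1874)
= 1.1874

1.1874


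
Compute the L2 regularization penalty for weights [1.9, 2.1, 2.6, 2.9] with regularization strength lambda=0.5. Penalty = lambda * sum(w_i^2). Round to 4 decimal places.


Squaring each weight:
1.9^2 = 3.61
2.1^2 = 4.41
2.6^2 = 6.76
2.9^2 = 8.41
Sum of squares = 23.19
Penalty = 0.5 * 23.19 = 11.5950

11.5950


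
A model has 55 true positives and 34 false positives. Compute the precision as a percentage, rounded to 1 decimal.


Precision = TP / (TP + FP) * 100
= 55 / (55 + 34)
= 55 / 89
= 0.618
= 61.8%

61.8


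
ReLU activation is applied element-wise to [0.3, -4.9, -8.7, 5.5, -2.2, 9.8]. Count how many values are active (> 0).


ReLU(x) = max(0, x) for each element:
ReLU(0.3) = 0.3
ReLU(-4.9) = 0
ReLU(-8.7) = 0
ReLU(5.5) = 5.5
ReLU(-2.2) = 0
ReLU(9.8) = 9.8
Active neurons (>0): 3

3


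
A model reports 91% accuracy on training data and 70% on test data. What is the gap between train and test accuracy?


Gap = train_accuracy - test_accuracy
= 91 - 70
= 21%
This large gap strongly indicates overfitting.

21


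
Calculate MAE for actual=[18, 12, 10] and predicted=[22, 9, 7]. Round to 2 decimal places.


Absolute errors: [4, 3, 3]
Sum of absolute errors = 10
MAE = 10 / 3 = 3.33

3.33


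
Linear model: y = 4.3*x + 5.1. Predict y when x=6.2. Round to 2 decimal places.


y = 4.3 * 6.2 + (5.1)
= 26.66 + (5.1)
= 31.76

31.76


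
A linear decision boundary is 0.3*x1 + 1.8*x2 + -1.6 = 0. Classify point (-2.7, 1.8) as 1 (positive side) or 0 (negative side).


Compute 0.3 * -2.7 + 1.8 * 1.8 + -1.6
= -0.81 + 3.24 + -1.6
= 0.83
Since 0.83 >= 0, the point is on the positive side.

1


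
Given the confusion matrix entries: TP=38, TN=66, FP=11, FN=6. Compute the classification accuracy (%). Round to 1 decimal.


Accuracy = (TP + TN) / (TP + TN + FP + FN) * 100
= (38 + 66) / (38 + 66 + 11 + 6)
= 104 / 121
= 0.8595
= 86.0%

86.0


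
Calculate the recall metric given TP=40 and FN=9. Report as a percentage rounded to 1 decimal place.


Recall = TP / (TP + FN) * 100
= 40 / (40 + 9)
= 40 / 49
= 0.8163
= 81.6%

81.6


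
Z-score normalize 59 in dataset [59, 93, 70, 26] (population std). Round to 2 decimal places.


Mean = (59 + 93 + 70 + 26) / 4 = 62.0
Variance = sum((x_i - mean)^2) / n = 582.5
Std = sqrt(582.5) = 24.135
Z = (x - mean) / std
= (59 - 62.0) / 24.135
= -3.0 / 24.135
= -0.12

-0.12


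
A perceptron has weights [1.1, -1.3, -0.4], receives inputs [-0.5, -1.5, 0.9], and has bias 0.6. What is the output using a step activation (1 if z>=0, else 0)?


z = w . x + b
= 1.1*-0.5 + -1.3*-1.5 + -0.4*0.9 + 0.6
= -0.55 + 1.95 + -0.36 + 0.6
= 1.04 + 0.6
= 1.64
Since z = 1.64 >= 0, output = 1

1


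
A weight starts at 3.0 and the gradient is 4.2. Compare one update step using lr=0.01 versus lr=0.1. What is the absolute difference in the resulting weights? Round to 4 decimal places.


With lr=0.01: w_new = 3.0 - 0.01 * 4.2 = 2.958
With lr=0.1: w_new = 3.0 - 0.1 * 4.2 = 2.58
Absolute difference = |2.958 - 2.58|
= 0.3780

0.3780


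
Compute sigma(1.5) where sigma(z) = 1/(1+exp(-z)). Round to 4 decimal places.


sigmoid(z) = 1 / (1 + exp(-z))
exp(-(1.5)) = exp(-1.5) = 0.2231
1 + 0.2231 = 1.2231
1 / 1.2231 = 0.8176

0.8176


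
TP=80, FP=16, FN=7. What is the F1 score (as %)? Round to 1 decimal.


Precision = TP / (TP + FP) = 80 / 96 = 0.8333
Recall = TP / (TP + FN) = 80 / 87 = 0.9195
F1 = 2 * P * R / (P + R)
= 2 * 0.8333 * 0.9195 / (0.8333 + 0.9195)
= 1.5326 / 1.7529
= 0.8743
As percentage: 87.4%

87.4


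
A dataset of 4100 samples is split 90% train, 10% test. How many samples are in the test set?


Train samples = 4100 * 90% = 3690
Test samples = 4100 - 3690
= 410

410


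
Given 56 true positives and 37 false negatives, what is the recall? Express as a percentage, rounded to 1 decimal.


Recall = TP / (TP + FN) * 100
= 56 / (56 + 37)
= 56 / 93
= 0.6022
= 60.2%

60.2


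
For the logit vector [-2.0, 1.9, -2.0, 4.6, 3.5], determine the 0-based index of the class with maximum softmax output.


Softmax is a monotonic transformation, so it preserves the argmax.
We need to find the index of the maximum logit.
Index 0: -2.0
Index 1: 1.9
Index 2: -2.0
Index 3: 4.6
Index 4: 3.5
Maximum logit = 4.6 at index 3

3


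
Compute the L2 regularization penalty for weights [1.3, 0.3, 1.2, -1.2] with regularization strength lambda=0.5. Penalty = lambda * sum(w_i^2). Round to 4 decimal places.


Squaring each weight:
1.3^2 = 1.69
0.3^2 = 0.09
1.2^2 = 1.44
(-1.2)^2 = 1.44
Sum of squares = 4.66
Penalty = 0.5 * 4.66 = 2.3300

2.3300


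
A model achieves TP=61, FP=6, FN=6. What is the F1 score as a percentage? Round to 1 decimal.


Precision = TP / (TP + FP) = 61 / 67 = 0.9104
Recall = TP / (TP + FN) = 61 / 67 = 0.9104
F1 = 2 * P * R / (P + R)
= 2 * 0.9104 * 0.9104 / (0.9104 + 0.9104)
= 1.6578 / 1.8209
= 0.9104
As percentage: 91.0%

91.0


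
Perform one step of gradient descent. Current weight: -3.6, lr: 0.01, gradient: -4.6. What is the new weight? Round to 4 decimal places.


w_new = w_old - lr * gradient
= -3.6 - 0.01 * -4.6
= -3.6 - (-0.046)
= -3.5540

-3.5540


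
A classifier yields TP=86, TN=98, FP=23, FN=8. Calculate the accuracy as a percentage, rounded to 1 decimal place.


Accuracy = (TP + TN) / (TP + TN + FP + FN) * 100
= (86 + 98) / (86 + 98 + 23 + 8)
= 184 / 215
= 0.8558
= 85.6%

85.6


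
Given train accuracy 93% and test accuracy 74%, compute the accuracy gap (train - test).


Gap = train_accuracy - test_accuracy
= 93 - 74
= 19%
This gap suggests the model is overfitting.

19


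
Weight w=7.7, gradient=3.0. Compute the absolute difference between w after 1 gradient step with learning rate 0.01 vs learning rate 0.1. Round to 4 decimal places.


With lr=0.01: w_new = 7.7 - 0.01 * 3.0 = 7.67
With lr=0.1: w_new = 7.7 - 0.1 * 3.0 = 7.4
Absolute difference = |7.67 - 7.4|
= 0.2700

0.2700


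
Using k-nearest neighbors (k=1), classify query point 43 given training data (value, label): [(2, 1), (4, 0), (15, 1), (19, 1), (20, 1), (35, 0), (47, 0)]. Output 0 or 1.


Distances from query 43:
Point 47 (class 0): distance = 4
K=1 nearest neighbors: classes = [0]
Votes for class 1: 0 / 1
Majority vote => class 0

0


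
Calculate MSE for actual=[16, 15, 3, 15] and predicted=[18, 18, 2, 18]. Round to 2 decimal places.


Differences: [-2, -3, 1, -3]
Squared errors: [4, 9, 1, 9]
Sum of squared errors = 23
MSE = 23 / 4 = 5.75

5.75


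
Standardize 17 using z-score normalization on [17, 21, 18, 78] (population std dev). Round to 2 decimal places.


Mean = (17 + 21 + 18 + 78) / 4 = 33.5
Variance = sum((x_i - mean)^2) / n = 662.25
Std = sqrt(662.25) = 25.7342
Z = (x - mean) / std
= (17 - 33.5) / 25.7342
= -16.5 / 25.7342
= -0.64

-0.64


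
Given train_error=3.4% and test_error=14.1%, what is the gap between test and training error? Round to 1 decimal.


Generalization gap = test_error - train_error
= 14.1 - 3.4
= 10.7%
A large gap suggests overfitting.

10.7


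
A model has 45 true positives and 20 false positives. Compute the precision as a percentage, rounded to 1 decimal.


Precision = TP / (TP + FP) * 100
= 45 / (45 + 20)
= 45 / 65
= 0.6923
= 69.2%

69.2


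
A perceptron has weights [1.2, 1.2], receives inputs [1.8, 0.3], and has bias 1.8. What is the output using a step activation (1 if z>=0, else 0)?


z = w . x + b
= 1.2*1.8 + 1.2*0.3 + 1.8
= 2.16 + 0.36 + 1.8
= 2.52 + 1.8
= 4.32
Since z = 4.32 >= 0, output = 1

1


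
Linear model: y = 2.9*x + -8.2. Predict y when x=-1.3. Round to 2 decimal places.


y = 2.9 * -1.3 + (-8.2)
= -3.77 + (-8.2)
= -11.97

-11.97


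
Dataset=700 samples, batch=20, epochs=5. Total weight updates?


Iterations per epoch = 700 / 20 = 35
Total updates = iterations_per_epoch * epochs
= 35 * 5
= 175

175


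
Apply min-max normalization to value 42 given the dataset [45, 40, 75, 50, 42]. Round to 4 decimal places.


Min = 40, Max = 75
Range = 75 - 40 = 35
Scaled = (x - min) / (max - min)
= (42 - 40) / 35
= 2 / 35
= 0.0571

0.0571


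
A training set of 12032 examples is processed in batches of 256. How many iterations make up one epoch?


Iterations per epoch = dataset_size / batch_size
= 12032 / 256
= 47

47


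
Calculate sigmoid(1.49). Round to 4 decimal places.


sigmoid(z) = 1 / (1 + exp(-z))
exp(-(1.49)) = exp(-1.49) = 0.2254
1 + 0.2254 = 1.2254
1 / 1.2254 = 0.8161

0.8161


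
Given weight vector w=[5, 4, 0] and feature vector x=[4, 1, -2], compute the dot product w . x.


Element-wise products:
5 * 4 = 20
4 * 1 = 4
0 * -2 = 0
Sum = 20 + 4 + 0
= 24

24


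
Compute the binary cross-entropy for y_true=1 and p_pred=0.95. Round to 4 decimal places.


For y=1: Loss = -log(p)
= -log(0.95)
= -(-0.0513)
= 0.0513

0.0513


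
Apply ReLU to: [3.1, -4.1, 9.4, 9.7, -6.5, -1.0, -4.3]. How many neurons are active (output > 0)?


ReLU(x) = max(0, x) for each element:
ReLU(3.1) = 3.1
ReLU(-4.1) = 0
ReLU(9.4) = 9.4
ReLU(9.7) = 9.7
ReLU(-6.5) = 0
ReLU(-1.0) = 0
ReLU(-4.3) = 0
Active neurons (>0): 3

3


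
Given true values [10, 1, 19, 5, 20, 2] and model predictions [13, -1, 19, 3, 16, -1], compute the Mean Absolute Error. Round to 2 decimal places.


Absolute errors: [3, 2, 0, 2, 4, 3]
Sum of absolute errors = 14
MAE = 14 / 6 = 2.33

2.33


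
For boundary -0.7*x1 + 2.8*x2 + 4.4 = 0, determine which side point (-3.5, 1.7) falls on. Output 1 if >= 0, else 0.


Compute -0.7 * -3.5 + 2.8 * 1.7 + 4.4
= 2.45 + 4.76 + 4.4
= 11.61
Since 11.61 >= 0, the point is on the positive side.

1


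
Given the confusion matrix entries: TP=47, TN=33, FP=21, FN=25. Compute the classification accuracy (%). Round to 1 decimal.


Accuracy = (TP + TN) / (TP + TN + FP + FN) * 100
= (47 + 33) / (47 + 33 + 21 + 25)
= 80 / 126
= 0.6349
= 63.5%

63.5


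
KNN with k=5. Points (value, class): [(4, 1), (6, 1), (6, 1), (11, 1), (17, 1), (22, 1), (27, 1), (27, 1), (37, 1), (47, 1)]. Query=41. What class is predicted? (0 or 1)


Distances from query 41:
Point 37 (class 1): distance = 4
Point 47 (class 1): distance = 6
Point 27 (class 1): distance = 14
Point 27 (class 1): distance = 14
Point 22 (class 1): distance = 19
K=5 nearest neighbors: classes = [1, 1, 1, 1, 1]
Votes for class 1: 5 / 5
Majority vote => class 1

1


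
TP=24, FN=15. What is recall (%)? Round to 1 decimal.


Recall = TP / (TP + FN) * 100
= 24 / (24 + 15)
= 24 / 39
= 0.6154
= 61.5%

61.5


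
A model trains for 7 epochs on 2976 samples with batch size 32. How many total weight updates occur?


Iterations per epoch = 2976 / 32 = 93
Total updates = iterations_per_epoch * epochs
= 93 * 7
= 651

651


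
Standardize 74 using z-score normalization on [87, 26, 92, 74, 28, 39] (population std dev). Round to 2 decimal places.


Mean = (87 + 26 + 92 + 74 + 28 + 39) / 6 = 57.6667
Variance = sum((x_i - mean)^2) / n = 756.2222
Std = sqrt(756.2222) = 27.4995
Z = (x - mean) / std
= (74 - 57.6667) / 27.4995
= 16.3333 / 27.4995
= 0.59

0.59


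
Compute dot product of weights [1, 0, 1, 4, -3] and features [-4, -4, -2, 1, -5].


Element-wise products:
1 * -4 = -4
0 * -4 = 0
1 * -2 = -2
4 * 1 = 4
-3 * -5 = 15
Sum = -4 + 0 + -2 + 4 + 15
= 13

13


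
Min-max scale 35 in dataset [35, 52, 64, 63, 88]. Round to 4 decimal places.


Min = 35, Max = 88
Range = 88 - 35 = 53
Scaled = (x - min) / (max - min)
= (35 - 35) / 53
= 0 / 53
= 0.0000

0.0000


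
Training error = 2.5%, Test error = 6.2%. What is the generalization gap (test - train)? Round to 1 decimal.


Generalization gap = test_error - train_error
= 6.2 - 2.5
= 3.7%
A moderate gap.

3.7


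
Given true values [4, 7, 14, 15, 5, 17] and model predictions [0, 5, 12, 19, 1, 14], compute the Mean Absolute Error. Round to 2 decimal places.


Absolute errors: [4, 2, 2, 4, 4, 3]
Sum of absolute errors = 19
MAE = 19 / 6 = 3.17

3.17


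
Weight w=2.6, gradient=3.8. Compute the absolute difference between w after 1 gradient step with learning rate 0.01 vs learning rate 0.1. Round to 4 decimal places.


With lr=0.01: w_new = 2.6 - 0.01 * 3.8 = 2.562
With lr=0.1: w_new = 2.6 - 0.1 * 3.8 = 2.22
Absolute difference = |2.562 - 2.22|
= 0.3420

0.3420


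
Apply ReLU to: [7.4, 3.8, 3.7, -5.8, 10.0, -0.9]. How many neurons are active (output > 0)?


ReLU(x) = max(0, x) for each element:
ReLU(7.4) = 7.4
ReLU(3.8) = 3.8
ReLU(3.7) = 3.7
ReLU(-5.8) = 0
ReLU(10.0) = 10.0
ReLU(-0.9) = 0
Active neurons (>0): 4

4


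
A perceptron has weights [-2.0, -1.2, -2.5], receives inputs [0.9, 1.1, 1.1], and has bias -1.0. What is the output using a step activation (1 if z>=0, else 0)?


z = w . x + b
= -2.0*0.9 + -1.2*1.1 + -2.5*1.1 + -1.0
= -1.8 + -1.32 + -2.75 + -1.0
= -5.87 + -1.0
= -6.87
Since z = -6.87 < 0, output = 0

0


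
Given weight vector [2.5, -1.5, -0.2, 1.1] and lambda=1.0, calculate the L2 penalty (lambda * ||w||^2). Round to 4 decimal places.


Squaring each weight:
2.5^2 = 6.25
(-1.5)^2 = 2.25
(-0.2)^2 = 0.04
1.1^2 = 1.21
Sum of squares = 9.75
Penalty = 1.0 * 9.75 = 9.7500

9.7500


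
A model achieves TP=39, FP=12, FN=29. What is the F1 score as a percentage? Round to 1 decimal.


Precision = TP / (TP + FP) = 39 / 51 = 0.7647
Recall = TP / (TP + FN) = 39 / 68 = 0.5735
F1 = 2 * P * R / (P + R)
= 2 * 0.7647 * 0.5735 / (0.7647 + 0.5735)
= 0.8772 / 1.3382
= 0.6555
As percentage: 65.5%

65.5


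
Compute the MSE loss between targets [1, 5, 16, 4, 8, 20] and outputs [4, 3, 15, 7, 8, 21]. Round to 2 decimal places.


Differences: [-3, 2, 1, -3, 0, -1]
Squared errors: [9, 4, 1, 9, 0, 1]
Sum of squared errors = 24
MSE = 24 / 6 = 4.00

4.00


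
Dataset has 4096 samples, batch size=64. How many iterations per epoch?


Iterations per epoch = dataset_size / batch_size
= 4096 / 64
= 64

64


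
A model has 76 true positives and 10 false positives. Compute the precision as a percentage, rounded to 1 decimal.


Precision = TP / (TP + FP) * 100
= 76 / (76 + 10)
= 76 / 86
= 0.8837
= 88.4%

88.4


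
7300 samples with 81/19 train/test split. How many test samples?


Train samples = 7300 * 81% = 5913
Test samples = 7300 - 5913
= 1387

1387


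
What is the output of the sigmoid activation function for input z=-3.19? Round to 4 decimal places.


sigmoid(z) = 1 / (1 + exp(-z))
exp(-(-3.19)) = exp(3.19) = 24.2884
1 + 24.2884 = 25.2884
1 / 25.2884 = 0.0395

0.0395


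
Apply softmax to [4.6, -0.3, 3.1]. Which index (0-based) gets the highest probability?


Softmax is a monotonic transformation, so it preserves the argmax.
We need to find the index of the maximum logit.
Index 0: 4.6
Index 1: -0.3
Index 2: 3.1
Maximum logit = 4.6 at index 0

0


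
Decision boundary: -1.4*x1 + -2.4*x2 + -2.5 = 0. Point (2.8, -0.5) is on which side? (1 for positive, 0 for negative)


Compute -1.4 * 2.8 + -2.4 * -0.5 + -2.5
= -3.92 + 1.2 + -2.5
= -5.22
Since -5.22 < 0, the point is on the negative side.

0


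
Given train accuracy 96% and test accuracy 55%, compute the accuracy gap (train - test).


Gap = train_accuracy - test_accuracy
= 96 - 55
= 41%
This large gap strongly indicates overfitting.

41


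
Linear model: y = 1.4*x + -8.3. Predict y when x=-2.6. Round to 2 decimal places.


y = 1.4 * -2.6 + (-8.3)
= -3.64 + (-8.3)
= -11.94

-11.94


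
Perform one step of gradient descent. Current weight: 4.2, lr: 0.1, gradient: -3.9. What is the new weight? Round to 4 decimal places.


w_new = w_old - lr * gradient
= 4.2 - 0.1 * -3.9
= 4.2 - (-0.39)
= 4.5900

4.5900


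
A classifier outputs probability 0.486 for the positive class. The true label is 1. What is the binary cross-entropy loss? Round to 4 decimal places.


For y=1: Loss = -log(p)
= -log(0.486)
= -(-0.7215)
= 0.7215

0.7215


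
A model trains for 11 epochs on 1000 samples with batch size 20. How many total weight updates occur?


Iterations per epoch = 1000 / 20 = 50
Total updates = iterations_per_epoch * epochs
= 50 * 11
= 550

550


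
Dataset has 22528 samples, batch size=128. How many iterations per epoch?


Iterations per epoch = dataset_size / batch_size
= 22528 / 128
= 176

176


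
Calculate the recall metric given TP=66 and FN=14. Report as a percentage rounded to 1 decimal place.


Recall = TP / (TP + FN) * 100
= 66 / (66 + 14)
= 66 / 80
= 0.825
= 82.5%

82.5


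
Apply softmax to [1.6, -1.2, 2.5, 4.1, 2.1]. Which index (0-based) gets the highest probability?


Softmax is a monotonic transformation, so it preserves the argmax.
We need to find the index of the maximum logit.
Index 0: 1.6
Index 1: -1.2
Index 2: 2.5
Index 3: 4.1
Index 4: 2.1
Maximum logit = 4.1 at index 3

3


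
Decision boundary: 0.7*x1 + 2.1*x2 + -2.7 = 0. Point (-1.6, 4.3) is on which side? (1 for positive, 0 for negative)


Compute 0.7 * -1.6 + 2.1 * 4.3 + -2.7
= -1.12 + 9.03 + -2.7
= 5.21
Since 5.21 >= 0, the point is on the positive side.

1


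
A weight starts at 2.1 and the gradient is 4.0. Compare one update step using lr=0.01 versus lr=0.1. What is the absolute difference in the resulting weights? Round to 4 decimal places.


With lr=0.01: w_new = 2.1 - 0.01 * 4.0 = 2.06
With lr=0.1: w_new = 2.1 - 0.1 * 4.0 = 1.7
Absolute difference = |2.06 - 1.7|
= 0.3600

0.3600


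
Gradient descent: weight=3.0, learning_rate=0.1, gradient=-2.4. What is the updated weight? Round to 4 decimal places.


w_new = w_old - lr * gradient
= 3.0 - 0.1 * -2.4
= 3.0 - (-0.24)
= 3.2400

3.2400


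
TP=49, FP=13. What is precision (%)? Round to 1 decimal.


Precision = TP / (TP + FP) * 100
= 49 / (49 + 13)
= 49 / 62
= 0.7903
= 79.0%

79.0


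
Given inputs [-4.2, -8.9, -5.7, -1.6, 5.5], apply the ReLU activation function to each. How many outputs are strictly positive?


ReLU(x) = max(0, x) for each element:
ReLU(-4.2) = 0
ReLU(-8.9) = 0
ReLU(-5.7) = 0
ReLU(-1.6) = 0
ReLU(5.5) = 5.5
Active neurons (>0): 1

1


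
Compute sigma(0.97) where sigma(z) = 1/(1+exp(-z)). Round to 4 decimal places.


sigmoid(z) = 1 / (1 + exp(-z))
exp(-(0.97)) = exp(-0.97) = 0.3791
1 + 0.3791 = 1.3791
1 / 1.3791 = 0.7251

0.7251


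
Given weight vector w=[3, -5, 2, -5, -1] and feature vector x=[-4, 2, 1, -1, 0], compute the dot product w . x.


Element-wise products:
3 * -4 = -12
-5 * 2 = -10
2 * 1 = 2
-5 * -1 = 5
-1 * 0 = 0
Sum = -12 + -10 + 2 + 5 + 0
= -15

-15


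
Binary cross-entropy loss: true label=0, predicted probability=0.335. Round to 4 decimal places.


For y=0: Loss = -log(1-p)
= -log(1 - 0.335)
= -log(0.665)
= -(-0.408)
= 0.4080

0.4080


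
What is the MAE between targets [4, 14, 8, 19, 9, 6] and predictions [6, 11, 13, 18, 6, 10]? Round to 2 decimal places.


Absolute errors: [2, 3, 5, 1, 3, 4]
Sum of absolute errors = 18
MAE = 18 / 6 = 3.00

3.00


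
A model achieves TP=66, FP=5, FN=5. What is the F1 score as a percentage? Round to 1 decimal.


Precision = TP / (TP + FP) = 66 / 71 = 0.9296
Recall = TP / (TP + FN) = 66 / 71 = 0.9296
F1 = 2 * P * R / (P + R)
= 2 * 0.9296 * 0.9296 / (0.9296 + 0.9296)
= 1.7282 / 1.8592
= 0.9296
As percentage: 93.0%

93.0


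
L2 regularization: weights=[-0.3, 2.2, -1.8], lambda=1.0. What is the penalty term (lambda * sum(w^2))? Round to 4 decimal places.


Squaring each weight:
(-0.3)^2 = 0.09
2.2^2 = 4.84
(-1.8)^2 = 3.24
Sum of squares = 8.17
Penalty = 1.0 * 8.17 = 8.1700

8.1700


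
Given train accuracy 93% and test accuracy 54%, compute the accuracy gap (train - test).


Gap = train_accuracy - test_accuracy
= 93 - 54
= 39%
This large gap strongly indicates overfitting.

39


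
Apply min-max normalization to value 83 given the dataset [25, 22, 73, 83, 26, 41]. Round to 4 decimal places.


Min = 22, Max = 83
Range = 83 - 22 = 61
Scaled = (x - min) / (max - min)
= (83 - 22) / 61
= 61 / 61
= 1.0000

1.0000


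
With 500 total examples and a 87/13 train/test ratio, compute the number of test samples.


Train samples = 500 * 87% = 435
Test samples = 500 - 435
= 65

65


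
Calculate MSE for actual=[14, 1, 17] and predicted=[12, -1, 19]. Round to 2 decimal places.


Differences: [2, 2, -2]
Squared errors: [4, 4, 4]
Sum of squared errors = 12
MSE = 12 / 3 = 4.00

4.00


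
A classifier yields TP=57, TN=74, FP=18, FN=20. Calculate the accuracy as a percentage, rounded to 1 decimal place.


Accuracy = (TP + TN) / (TP + TN + FP + FN) * 100
= (57 + 74) / (57 + 74 + 18 + 20)
= 131 / 169
= 0.7751
= 77.5%

77.5


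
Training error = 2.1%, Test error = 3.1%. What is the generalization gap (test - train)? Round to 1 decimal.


Generalization gap = test_error - train_error
= 3.1 - 2.1
= 1.0%
A small gap suggests good generalization.

1.0


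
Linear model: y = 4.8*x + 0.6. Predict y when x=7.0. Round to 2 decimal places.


y = 4.8 * 7.0 + (0.6)
= 33.6 + (0.6)
= 34.20

34.20


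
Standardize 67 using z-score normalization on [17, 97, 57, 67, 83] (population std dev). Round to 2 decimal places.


Mean = (17 + 97 + 57 + 67 + 83) / 5 = 64.2
Variance = sum((x_i - mean)^2) / n = 743.36
Std = sqrt(743.36) = 27.2646
Z = (x - mean) / std
= (67 - 64.2) / 27.2646
= 2.8 / 27.2646
= 0.10

0.10


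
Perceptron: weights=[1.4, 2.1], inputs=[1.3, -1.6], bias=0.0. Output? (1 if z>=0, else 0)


z = w . x + b
= 1.4*1.3 + 2.1*-1.6 + 0.0
= 1.82 + -3.36 + 0.0
= -1.54 + 0.0
= -1.54
Since z = -1.54 < 0, output = 0

0


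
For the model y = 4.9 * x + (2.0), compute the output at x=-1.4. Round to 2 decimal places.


y = 4.9 * -1.4 + (2.0)
= -6.86 + (2.0)
= -4.86

-4.86


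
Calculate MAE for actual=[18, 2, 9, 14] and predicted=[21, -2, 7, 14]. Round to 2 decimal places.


Absolute errors: [3, 4, 2, 0]
Sum of absolute errors = 9
MAE = 9 / 4 = 2.25

2.25


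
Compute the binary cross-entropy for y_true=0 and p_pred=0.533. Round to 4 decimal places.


For y=0: Loss = -log(1-p)
= -log(1 - 0.533)
= -log(0.467)
= -(-0.7614)
= 0.7614

0.7614


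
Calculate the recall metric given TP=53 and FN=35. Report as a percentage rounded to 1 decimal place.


Recall = TP / (TP + FN) * 100
= 53 / (53 + 35)
= 53 / 88
= 0.6023
= 60.2%

60.2


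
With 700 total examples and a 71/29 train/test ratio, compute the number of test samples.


Train samples = 700 * 71% = 497
Test samples = 700 - 497
= 203

203


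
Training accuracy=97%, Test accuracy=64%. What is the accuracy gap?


Gap = train_accuracy - test_accuracy
= 97 - 64
= 33%
This large gap strongly indicates overfitting.

33


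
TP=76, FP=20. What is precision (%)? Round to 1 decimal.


Precision = TP / (TP + FP) * 100
= 76 / (76 + 20)
= 76 / 96
= 0.7917
= 79.2%

79.2


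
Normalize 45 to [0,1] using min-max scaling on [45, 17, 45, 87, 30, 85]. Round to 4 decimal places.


Min = 17, Max = 87
Range = 87 - 17 = 70
Scaled = (x - min) / (max - min)
= (45 - 17) / 70
= 28 / 70
= 0.4000

0.4000


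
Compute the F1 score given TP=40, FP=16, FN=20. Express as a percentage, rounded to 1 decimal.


Precision = TP / (TP + FP) = 40 / 56 = 0.7143
Recall = TP / (TP + FN) = 40 / 60 = 0.6667
F1 = 2 * P * R / (P + R)
= 2 * 0.7143 * 0.6667 / (0.7143 + 0.6667)
= 0.9524 / 1.381
= 0.6897
As percentage: 69.0%

69.0


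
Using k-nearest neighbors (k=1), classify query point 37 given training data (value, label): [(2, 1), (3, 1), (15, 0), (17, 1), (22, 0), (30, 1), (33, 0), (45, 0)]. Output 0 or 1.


Distances from query 37:
Point 33 (class 0): distance = 4
K=1 nearest neighbors: classes = [0]
Votes for class 1: 0 / 1
Majority vote => class 0

0


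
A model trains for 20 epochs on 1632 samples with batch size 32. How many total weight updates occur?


Iterations per epoch = 1632 / 32 = 51
Total updates = iterations_per_epoch * epochs
= 51 * 20
= 1020

1020


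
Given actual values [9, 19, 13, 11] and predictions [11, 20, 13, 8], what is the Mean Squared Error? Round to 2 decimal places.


Differences: [-2, -1, 0, 3]
Squared errors: [4, 1, 0, 9]
Sum of squared errors = 14
MSE = 14 / 4 = 3.50

3.50


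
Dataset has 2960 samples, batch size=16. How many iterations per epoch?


Iterations per epoch = dataset_size / batch_size
= 2960 / 16
= 185

185


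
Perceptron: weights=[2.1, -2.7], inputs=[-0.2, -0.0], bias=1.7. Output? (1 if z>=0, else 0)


z = w . x + b
= 2.1*-0.2 + -2.7*-0.0 + 1.7
= -0.42 + 0.0 + 1.7
= -0.42 + 1.7
= 1.28
Since z = 1.28 >= 0, output = 1

1


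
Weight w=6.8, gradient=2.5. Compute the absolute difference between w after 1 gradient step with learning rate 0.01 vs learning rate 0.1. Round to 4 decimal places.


With lr=0.01: w_new = 6.8 - 0.01 * 2.5 = 6.775
With lr=0.1: w_new = 6.8 - 0.1 * 2.5 = 6.55
Absolute difference = |6.775 - 6.55|
= 0.2250

0.2250


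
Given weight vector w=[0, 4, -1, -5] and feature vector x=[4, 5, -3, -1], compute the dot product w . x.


Element-wise products:
0 * 4 = 0
4 * 5 = 20
-1 * -3 = 3
-5 * -1 = 5
Sum = 0 + 20 + 3 + 5
= 28

28


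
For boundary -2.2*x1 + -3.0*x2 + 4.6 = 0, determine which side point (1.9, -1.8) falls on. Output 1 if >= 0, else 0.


Compute -2.2 * 1.9 + -3.0 * -1.8 + 4.6
= -4.18 + 5.4 + 4.6
= 5.82
Since 5.82 >= 0, the point is on the positive side.

1


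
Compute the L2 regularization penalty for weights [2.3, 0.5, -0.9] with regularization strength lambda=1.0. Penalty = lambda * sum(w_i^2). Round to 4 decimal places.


Squaring each weight:
2.3^2 = 5.29
0.5^2 = 0.25
(-0.9)^2 = 0.81
Sum of squares = 6.35
Penalty = 1.0 * 6.35 = 6.3500

6.3500


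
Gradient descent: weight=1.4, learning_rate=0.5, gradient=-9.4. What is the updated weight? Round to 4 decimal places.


w_new = w_old - lr * gradient
= 1.4 - 0.5 * -9.4
= 1.4 - (-4.7)
= 6.1000

6.1000


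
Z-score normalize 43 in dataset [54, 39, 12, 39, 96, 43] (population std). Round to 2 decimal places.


Mean = (54 + 39 + 12 + 39 + 96 + 43) / 6 = 47.1667
Variance = sum((x_i - mean)^2) / n = 636.4722
Std = sqrt(636.4722) = 25.2284
Z = (x - mean) / std
= (43 - 47.1667) / 25.2284
= -4.1667 / 25.2284
= -0.17

-0.17


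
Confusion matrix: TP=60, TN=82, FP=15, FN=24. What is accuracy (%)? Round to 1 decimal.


Accuracy = (TP + TN) / (TP + TN + FP + FN) * 100
= (60 + 82) / (60 + 82 + 15 + 24)
= 142 / 181
= 0.7845
= 78.5%

78.5


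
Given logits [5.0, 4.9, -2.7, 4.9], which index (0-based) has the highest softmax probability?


Softmax is a monotonic transformation, so it preserves the argmax.
We need to find the index of the maximum logit.
Index 0: 5.0
Index 1: 4.9
Index 2: -2.7
Index 3: 4.9
Maximum logit = 5.0 at index 0

0


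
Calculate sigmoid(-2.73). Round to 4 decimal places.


sigmoid(z) = 1 / (1 + exp(-z))
exp(-(-2.73)) = exp(2.73) = 15.3329
1 + 15.3329 = 16.3329
1 / 16.3329 = 0.0612

0.0612


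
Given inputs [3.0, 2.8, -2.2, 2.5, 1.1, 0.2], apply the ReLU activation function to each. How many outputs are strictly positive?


ReLU(x) = max(0, x) for each element:
ReLU(3.0) = 3.0
ReLU(2.8) = 2.8
ReLU(-2.2) = 0
ReLU(2.5) = 2.5
ReLU(1.1) = 1.1
ReLU(0.2) = 0.2
Active neurons (>0): 5

5


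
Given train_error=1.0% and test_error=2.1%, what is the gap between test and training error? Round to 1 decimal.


Generalization gap = test_error - train_error
= 2.1 - 1.0
= 1.1%
A small gap suggests good generalization.

1.1


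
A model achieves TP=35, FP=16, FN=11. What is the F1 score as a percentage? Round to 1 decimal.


Precision = TP / (TP + FP) = 35 / 51 = 0.6863
Recall = TP / (TP + FN) = 35 / 46 = 0.7609
F1 = 2 * P * R / (P + R)
= 2 * 0.6863 * 0.7609 / (0.6863 + 0.7609)
= 1.0443 / 1.4471
= 0.7216
As percentage: 72.2%

72.2


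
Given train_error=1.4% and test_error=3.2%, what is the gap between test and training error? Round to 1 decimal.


Generalization gap = test_error - train_error
= 3.2 - 1.4
= 1.8%
A small gap suggests good generalization.

1.8


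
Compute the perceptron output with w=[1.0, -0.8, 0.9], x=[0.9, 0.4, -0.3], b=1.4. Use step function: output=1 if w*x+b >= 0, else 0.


z = w . x + b
= 1.0*0.9 + -0.8*0.4 + 0.9*-0.3 + 1.4
= 0.9 + -0.32 + -0.27 + 1.4
= 0.31 + 1.4
= 1.71
Since z = 1.71 >= 0, output = 1

1


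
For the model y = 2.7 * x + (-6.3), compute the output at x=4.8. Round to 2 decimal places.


y = 2.7 * 4.8 + (-6.3)
= 12.96 + (-6.3)
= 6.66

6.66


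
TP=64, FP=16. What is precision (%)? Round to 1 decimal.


Precision = TP / (TP + FP) * 100
= 64 / (64 + 16)
= 64 / 80
= 0.8
= 80.0%

80.0


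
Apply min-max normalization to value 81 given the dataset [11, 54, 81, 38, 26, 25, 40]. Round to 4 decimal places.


Min = 11, Max = 81
Range = 81 - 11 = 70
Scaled = (x - min) / (max - min)
= (81 - 11) / 70
= 70 / 70
= 1.0000

1.0000


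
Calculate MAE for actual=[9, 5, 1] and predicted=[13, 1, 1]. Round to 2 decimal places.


Absolute errors: [4, 4, 0]
Sum of absolute errors = 8
MAE = 8 / 3 = 2.67

2.67


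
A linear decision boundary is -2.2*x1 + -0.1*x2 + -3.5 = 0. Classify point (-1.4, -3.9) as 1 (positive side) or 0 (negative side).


Compute -2.2 * -1.4 + -0.1 * -3.9 + -3.5
= 3.08 + 0.39 + -3.5
= -0.03
Since -0.03 < 0, the point is on the negative side.

0


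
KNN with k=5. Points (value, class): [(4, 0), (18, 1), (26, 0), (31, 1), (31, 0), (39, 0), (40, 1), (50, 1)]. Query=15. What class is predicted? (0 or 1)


Distances from query 15:
Point 18 (class 1): distance = 3
Point 4 (class 0): distance = 11
Point 26 (class 0): distance = 11
Point 31 (class 0): distance = 16
Point 31 (class 1): distance = 16
K=5 nearest neighbors: classes = [1, 0, 0, 0, 1]
Votes for class 1: 2 / 5
Majority vote => class 0

0


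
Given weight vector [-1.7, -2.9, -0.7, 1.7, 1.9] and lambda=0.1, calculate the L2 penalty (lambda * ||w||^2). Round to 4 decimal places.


Squaring each weight:
(-1.7)^2 = 2.89
(-2.9)^2 = 8.41
(-0.7)^2 = 0.49
1.7^2 = 2.89
1.9^2 = 3.61
Sum of squares = 18.29
Penalty = 0.1 * 18.29 = 1.8290

1.8290
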